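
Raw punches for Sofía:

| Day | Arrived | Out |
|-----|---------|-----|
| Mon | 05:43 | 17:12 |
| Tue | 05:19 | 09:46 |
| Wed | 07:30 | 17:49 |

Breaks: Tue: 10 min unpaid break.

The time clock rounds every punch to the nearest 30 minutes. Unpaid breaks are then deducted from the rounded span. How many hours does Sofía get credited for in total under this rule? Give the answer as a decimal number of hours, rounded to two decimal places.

26.33 hours

Mon: in 05:43→05:30, out 17:12→17:00; 11 h 30 min
Tue: in 05:19→05:30, out 09:46→10:00; 4 h 30 min − 10 min = 4 h 20 min
Wed: in 07:30→07:30, out 17:49→18:00; 10 h 30 min
Total credited: 26 h 20 min.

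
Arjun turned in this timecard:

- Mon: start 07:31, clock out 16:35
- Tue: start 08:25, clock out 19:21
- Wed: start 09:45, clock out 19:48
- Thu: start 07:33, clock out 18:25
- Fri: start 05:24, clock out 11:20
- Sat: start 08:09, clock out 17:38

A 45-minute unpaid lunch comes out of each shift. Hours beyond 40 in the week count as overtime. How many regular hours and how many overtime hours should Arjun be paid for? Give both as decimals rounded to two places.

Regular 40.00 hours, overtime 11.83 hours

Mon: 07:31–16:35 = 9 h 4 min; less 45 min break → 8 h 19 min
Tue: 08:25–19:21 = 10 h 56 min; less 45 min break → 10 h 11 min
Wed: 09:45–19:48 = 10 h 3 min; less 45 min break → 9 h 18 min
Thu: 07:33–18:25 = 10 h 52 min; less 45 min break → 10 h 7 min
Fri: 05:24–11:20 = 5 h 56 min; less 45 min break → 5 h 11 min
Sat: 08:09–17:38 = 9 h 29 min; less 45 min break → 8 h 44 min
Total worked: 51 h 50 min = 51.83 h.
Threshold 40 h → overtime 11 h 50 min, regular 40 h 0 min.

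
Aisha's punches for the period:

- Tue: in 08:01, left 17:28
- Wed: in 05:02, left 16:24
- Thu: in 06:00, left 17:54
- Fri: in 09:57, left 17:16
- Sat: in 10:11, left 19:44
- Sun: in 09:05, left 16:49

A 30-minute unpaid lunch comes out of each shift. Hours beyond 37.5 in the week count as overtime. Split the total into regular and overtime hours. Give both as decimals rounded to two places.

Tue: 08:01–17:28 = 9 h 27 min; less 30 min break → 8 h 57 min
Wed: 05:02–16:24 = 11 h 22 min; less 30 min break → 10 h 52 min
Thu: 06:00–17:54 = 11 h 54 min; less 30 min break → 11 h 24 min
Fri: 09:57–17:16 = 7 h 19 min; less 30 min break → 6 h 49 min
Sat: 10:11–19:44 = 9 h 33 min; less 30 min break → 9 h 3 min
Sun: 09:05–16:49 = 7 h 44 min; less 30 min break → 7 h 14 min
Total worked: 54 h 19 min = 54.32 h.
Threshold 37.5 h → overtime 16 h 49 min, regular 37 h 30 min.

Regular 37.50 hours, overtime 16.82 hours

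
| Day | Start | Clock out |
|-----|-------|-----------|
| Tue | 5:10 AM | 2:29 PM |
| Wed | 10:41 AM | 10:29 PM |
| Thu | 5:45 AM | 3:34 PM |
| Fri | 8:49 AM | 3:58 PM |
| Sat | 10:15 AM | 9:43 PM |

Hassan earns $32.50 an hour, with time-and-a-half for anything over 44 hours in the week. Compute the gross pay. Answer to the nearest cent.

$1700.56

Tue: 5:10 AM–2:29 PM = 9 h 19 min
Wed: 10:41 AM–10:29 PM = 11 h 48 min
Thu: 5:45 AM–3:34 PM = 9 h 49 min
Fri: 8:49 AM–3:58 PM = 7 h 9 min
Sat: 10:15 AM–9:43 PM = 11 h 28 min
Total worked: 49 h 33 min = 2973 min.
Regular 44 h 0 min = 2640 min at $32.50/h; overtime 5 h 33 min = 333 min at $48.75/h.
Pay = (2640 × $32.50 + 333 × $48.75) ÷ 60 = $1700.56.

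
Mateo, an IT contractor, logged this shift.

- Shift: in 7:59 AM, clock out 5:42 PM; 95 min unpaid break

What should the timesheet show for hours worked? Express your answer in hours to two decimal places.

8.13 hours

Shift: 7:59 AM–5:42 PM = 9 h 43 min; less 95 min break → 8 h 8 min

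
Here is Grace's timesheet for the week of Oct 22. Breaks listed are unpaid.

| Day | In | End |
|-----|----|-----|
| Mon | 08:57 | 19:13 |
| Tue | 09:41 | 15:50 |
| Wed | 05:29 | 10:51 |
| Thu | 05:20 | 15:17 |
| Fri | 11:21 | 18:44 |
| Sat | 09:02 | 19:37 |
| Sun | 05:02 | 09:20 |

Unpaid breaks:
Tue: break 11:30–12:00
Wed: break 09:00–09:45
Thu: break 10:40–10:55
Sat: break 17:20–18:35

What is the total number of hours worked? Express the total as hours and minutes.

51 h 15 min

Mon: 08:57–19:13 = 10 h 16 min
Tue: 09:41–15:50 = 6 h 9 min; less 30 min break → 5 h 39 min
Wed: 05:29–10:51 = 5 h 22 min; less 45 min break → 4 h 37 min
Thu: 05:20–15:17 = 9 h 57 min; less 15 min break → 9 h 42 min
Fri: 11:21–18:44 = 7 h 23 min
Sat: 09:02–19:37 = 10 h 35 min; less 75 min break → 9 h 20 min
Sun: 05:02–09:20 = 4 h 18 min
Total: 10 h 16 min + 5 h 39 min + 4 h 37 min + 9 h 42 min + 7 h 23 min + 9 h 20 min + 4 h 18 min = 51 h 15 min.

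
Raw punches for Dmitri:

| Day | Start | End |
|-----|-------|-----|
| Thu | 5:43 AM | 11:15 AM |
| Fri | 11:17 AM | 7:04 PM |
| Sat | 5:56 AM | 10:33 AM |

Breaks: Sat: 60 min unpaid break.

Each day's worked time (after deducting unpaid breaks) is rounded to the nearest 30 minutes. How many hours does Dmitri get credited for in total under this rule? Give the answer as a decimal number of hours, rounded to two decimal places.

Thu: 5:43 AM–11:15 AM = 5 h 32 min → rounds to 5 h 30 min
Fri: 11:17 AM–7:04 PM = 7 h 47 min → rounds to 8 h 0 min
Sat: 5:56 AM–10:33 AM = 4 h 37 min − 60 min = 3 h 37 min → rounds to 3 h 30 min
Total credited: 17 h 0 min.

17.00 hours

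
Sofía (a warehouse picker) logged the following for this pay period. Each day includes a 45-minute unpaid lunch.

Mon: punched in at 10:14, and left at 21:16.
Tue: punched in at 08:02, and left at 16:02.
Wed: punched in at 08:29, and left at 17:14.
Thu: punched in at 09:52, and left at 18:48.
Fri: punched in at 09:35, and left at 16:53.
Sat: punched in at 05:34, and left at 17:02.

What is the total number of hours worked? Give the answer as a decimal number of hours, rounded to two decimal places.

50.98 hours

Mon: 10:14–21:16 = 11 h 2 min; less 45 min break → 10 h 17 min
Tue: 08:02–16:02 = 8 h 0 min; less 45 min break → 7 h 15 min
Wed: 08:29–17:14 = 8 h 45 min; less 45 min break → 8 h 0 min
Thu: 09:52–18:48 = 8 h 56 min; less 45 min break → 8 h 11 min
Fri: 09:35–16:53 = 7 h 18 min; less 45 min break → 6 h 33 min
Sat: 05:34–17:02 = 11 h 28 min; less 45 min break → 10 h 43 min
Total: 10 h 17 min + 7 h 15 min + 8 h 0 min + 8 h 11 min + 6 h 33 min + 10 h 43 min = 50 h 59 min.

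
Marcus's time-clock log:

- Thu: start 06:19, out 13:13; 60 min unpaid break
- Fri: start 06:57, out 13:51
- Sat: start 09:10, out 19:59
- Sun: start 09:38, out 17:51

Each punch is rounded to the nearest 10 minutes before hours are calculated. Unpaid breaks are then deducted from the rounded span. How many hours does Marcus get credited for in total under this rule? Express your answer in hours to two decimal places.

31.67 hours

Thu: in 06:19→06:20, out 13:13→13:10; 6 h 50 min − 60 min = 5 h 50 min
Fri: in 06:57→07:00, out 13:51→13:50; 6 h 50 min
Sat: in 09:10→09:10, out 19:59→20:00; 10 h 50 min
Sun: in 09:38→09:40, out 17:51→17:50; 8 h 10 min
Total credited: 31 h 40 min.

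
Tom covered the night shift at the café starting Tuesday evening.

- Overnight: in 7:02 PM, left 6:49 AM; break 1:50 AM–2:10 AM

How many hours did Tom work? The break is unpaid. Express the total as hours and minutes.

Overnight: 7:02 PM → midnight = 4 h 58 min; midnight → 6:49 AM = 6 h 49 min; span 11 h 47 min; less 20 min break → 11 h 27 min

11 h 27 min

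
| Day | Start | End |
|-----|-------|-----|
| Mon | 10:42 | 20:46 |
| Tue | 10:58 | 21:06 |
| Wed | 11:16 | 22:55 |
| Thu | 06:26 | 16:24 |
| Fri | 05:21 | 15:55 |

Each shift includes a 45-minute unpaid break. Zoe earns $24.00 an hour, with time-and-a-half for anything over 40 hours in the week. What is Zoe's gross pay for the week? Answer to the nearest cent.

$1270.80

Mon: 10:42–20:46 = 10 h 4 min; less 45 min break → 9 h 19 min
Tue: 10:58–21:06 = 10 h 8 min; less 45 min break → 9 h 23 min
Wed: 11:16–22:55 = 11 h 39 min; less 45 min break → 10 h 54 min
Thu: 06:26–16:24 = 9 h 58 min; less 45 min break → 9 h 13 min
Fri: 05:21–15:55 = 10 h 34 min; less 45 min break → 9 h 49 min
Total worked: 48 h 38 min = 2918 min.
Regular 40 h 0 min = 2400 min at $24.00/h; overtime 8 h 38 min = 518 min at $36.00/h.
Pay = (2400 × $24.00 + 518 × $36.00) ÷ 60 = $1270.80.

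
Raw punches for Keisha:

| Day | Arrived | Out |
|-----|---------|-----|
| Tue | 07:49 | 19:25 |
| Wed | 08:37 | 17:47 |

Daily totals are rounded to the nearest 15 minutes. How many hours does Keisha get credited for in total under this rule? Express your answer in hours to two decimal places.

Tue: 07:49–19:25 = 11 h 36 min → rounds to 11 h 30 min
Wed: 08:37–17:47 = 9 h 10 min → rounds to 9 h 15 min
Total credited: 20 h 45 min.

20.75 hours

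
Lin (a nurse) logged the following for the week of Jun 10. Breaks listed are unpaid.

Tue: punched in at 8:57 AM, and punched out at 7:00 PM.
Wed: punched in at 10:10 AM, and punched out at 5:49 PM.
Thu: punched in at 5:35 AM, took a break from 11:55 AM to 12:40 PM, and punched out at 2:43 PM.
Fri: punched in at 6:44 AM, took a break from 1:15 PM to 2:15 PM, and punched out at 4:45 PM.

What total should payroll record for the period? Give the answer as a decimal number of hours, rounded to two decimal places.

35.10 hours

Tue: 8:57 AM–7:00 PM = 10 h 3 min
Wed: 10:10 AM–5:49 PM = 7 h 39 min
Thu: 5:35 AM–2:43 PM = 9 h 8 min; less 45 min break → 8 h 23 min
Fri: 6:44 AM–4:45 PM = 10 h 1 min; less 60 min break → 9 h 1 min
Total: 10 h 3 min + 7 h 39 min + 8 h 23 min + 9 h 1 min = 35 h 6 min.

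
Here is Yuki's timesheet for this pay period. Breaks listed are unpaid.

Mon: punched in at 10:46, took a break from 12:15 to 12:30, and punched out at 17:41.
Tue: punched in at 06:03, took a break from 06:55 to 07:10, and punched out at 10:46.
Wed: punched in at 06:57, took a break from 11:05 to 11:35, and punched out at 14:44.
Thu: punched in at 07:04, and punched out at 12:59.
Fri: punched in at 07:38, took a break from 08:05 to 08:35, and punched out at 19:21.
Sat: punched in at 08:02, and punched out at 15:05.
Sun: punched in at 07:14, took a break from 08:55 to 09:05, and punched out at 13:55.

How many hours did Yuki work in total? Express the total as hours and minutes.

49 h 7 min

Mon: 10:46–17:41 = 6 h 55 min; less 15 min break → 6 h 40 min
Tue: 06:03–10:46 = 4 h 43 min; less 15 min break → 4 h 28 min
Wed: 06:57–14:44 = 7 h 47 min; less 30 min break → 7 h 17 min
Thu: 07:04–12:59 = 5 h 55 min
Fri: 07:38–19:21 = 11 h 43 min; less 30 min break → 11 h 13 min
Sat: 08:02–15:05 = 7 h 3 min
Sun: 07:14–13:55 = 6 h 41 min; less 10 min break → 6 h 31 min
Total: 6 h 40 min + 4 h 28 min + 7 h 17 min + 5 h 55 min + 11 h 13 min + 7 h 3 min + 6 h 31 min = 49 h 7 min.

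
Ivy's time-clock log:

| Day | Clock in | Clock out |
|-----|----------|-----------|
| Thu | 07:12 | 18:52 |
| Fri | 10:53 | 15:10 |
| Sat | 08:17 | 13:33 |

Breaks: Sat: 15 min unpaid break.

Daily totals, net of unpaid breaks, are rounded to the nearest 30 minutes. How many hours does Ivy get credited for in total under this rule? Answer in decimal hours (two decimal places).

Thu: 07:12–18:52 = 11 h 40 min → rounds to 11 h 30 min
Fri: 10:53–15:10 = 4 h 17 min → rounds to 4 h 30 min
Sat: 08:17–13:33 = 5 h 16 min − 15 min = 5 h 1 min → rounds to 5 h 0 min
Total credited: 21 h 0 min.

21.00 hours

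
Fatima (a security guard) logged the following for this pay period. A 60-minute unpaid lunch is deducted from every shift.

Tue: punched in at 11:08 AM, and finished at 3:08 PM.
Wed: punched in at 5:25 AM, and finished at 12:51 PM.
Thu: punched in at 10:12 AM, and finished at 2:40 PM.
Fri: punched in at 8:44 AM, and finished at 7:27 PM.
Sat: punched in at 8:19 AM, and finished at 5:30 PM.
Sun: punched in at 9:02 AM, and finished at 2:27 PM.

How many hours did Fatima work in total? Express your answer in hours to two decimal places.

Tue: 11:08 AM–3:08 PM = 4 h 0 min; less 60 min break → 3 h 0 min
Wed: 5:25 AM–12:51 PM = 7 h 26 min; less 60 min break → 6 h 26 min
Thu: 10:12 AM–2:40 PM = 4 h 28 min; less 60 min break → 3 h 28 min
Fri: 8:44 AM–7:27 PM = 10 h 43 min; less 60 min break → 9 h 43 min
Sat: 8:19 AM–5:30 PM = 9 h 11 min; less 60 min break → 8 h 11 min
Sun: 9:02 AM–2:27 PM = 5 h 25 min; less 60 min break → 4 h 25 min
Total: 3 h 0 min + 6 h 26 min + 3 h 28 min + 9 h 43 min + 8 h 11 min + 4 h 25 min = 35 h 13 min.

35.22 hours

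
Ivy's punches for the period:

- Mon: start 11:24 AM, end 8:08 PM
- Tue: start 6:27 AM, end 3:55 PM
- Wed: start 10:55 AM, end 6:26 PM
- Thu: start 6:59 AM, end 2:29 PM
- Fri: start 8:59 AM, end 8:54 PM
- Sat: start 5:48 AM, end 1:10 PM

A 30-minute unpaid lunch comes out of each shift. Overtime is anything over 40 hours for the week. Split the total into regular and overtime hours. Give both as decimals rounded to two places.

Mon: 11:24 AM–8:08 PM = 8 h 44 min; less 30 min break → 8 h 14 min
Tue: 6:27 AM–3:55 PM = 9 h 28 min; less 30 min break → 8 h 58 min
Wed: 10:55 AM–6:26 PM = 7 h 31 min; less 30 min break → 7 h 1 min
Thu: 6:59 AM–2:29 PM = 7 h 30 min; less 30 min break → 7 h 0 min
Fri: 8:59 AM–8:54 PM = 11 h 55 min; less 30 min break → 11 h 25 min
Sat: 5:48 AM–1:10 PM = 7 h 22 min; less 30 min break → 6 h 52 min
Total worked: 49 h 30 min = 49.50 h.
Threshold 40 h → overtime 9 h 30 min, regular 40 h 0 min.

Regular 40.00 hours, overtime 9.50 hours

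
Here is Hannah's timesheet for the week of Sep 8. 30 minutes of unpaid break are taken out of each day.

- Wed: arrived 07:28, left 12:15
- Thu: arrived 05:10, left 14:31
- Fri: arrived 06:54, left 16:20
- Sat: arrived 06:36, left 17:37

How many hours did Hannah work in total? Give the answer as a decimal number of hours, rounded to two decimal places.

Wed: 07:28–12:15 = 4 h 47 min; less 30 min break → 4 h 17 min
Thu: 05:10–14:31 = 9 h 21 min; less 30 min break → 8 h 51 min
Fri: 06:54–16:20 = 9 h 26 min; less 30 min break → 8 h 56 min
Sat: 06:36–17:37 = 11 h 1 min; less 30 min break → 10 h 31 min
Total: 4 h 17 min + 8 h 51 min + 8 h 56 min + 10 h 31 min = 32 h 35 min.

32.58 hours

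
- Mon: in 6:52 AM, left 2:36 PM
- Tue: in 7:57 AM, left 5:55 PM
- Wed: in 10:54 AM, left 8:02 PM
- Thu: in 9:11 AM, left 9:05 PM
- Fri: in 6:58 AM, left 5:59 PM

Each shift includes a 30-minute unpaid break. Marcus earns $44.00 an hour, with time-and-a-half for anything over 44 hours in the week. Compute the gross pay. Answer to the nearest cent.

$2150.50

Mon: 6:52 AM–2:36 PM = 7 h 44 min; less 30 min break → 7 h 14 min
Tue: 7:57 AM–5:55 PM = 9 h 58 min; less 30 min break → 9 h 28 min
Wed: 10:54 AM–8:02 PM = 9 h 8 min; less 30 min break → 8 h 38 min
Thu: 9:11 AM–9:05 PM = 11 h 54 min; less 30 min break → 11 h 24 min
Fri: 6:58 AM–5:59 PM = 11 h 1 min; less 30 min break → 10 h 31 min
Total worked: 47 h 15 min = 2835 min.
Regular 44 h 0 min = 2640 min at $44.00/h; overtime 3 h 15 min = 195 min at $66.00/h.
Pay = (2640 × $44.00 + 195 × $66.00) ÷ 60 = $2150.50.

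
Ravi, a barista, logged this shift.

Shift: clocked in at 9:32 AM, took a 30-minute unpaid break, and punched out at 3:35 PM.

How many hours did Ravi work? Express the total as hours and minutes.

5 h 33 min

Shift: 9:32 AM–3:35 PM = 6 h 3 min; less 30 min break → 5 h 33 min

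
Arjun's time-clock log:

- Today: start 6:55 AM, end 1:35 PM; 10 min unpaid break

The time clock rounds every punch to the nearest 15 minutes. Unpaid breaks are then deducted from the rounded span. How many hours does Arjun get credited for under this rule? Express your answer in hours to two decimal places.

6.33 hours

Today: in 6:55 AM→7:00 AM, out 1:35 PM→1:30 PM; 6 h 30 min − 10 min = 6 h 20 min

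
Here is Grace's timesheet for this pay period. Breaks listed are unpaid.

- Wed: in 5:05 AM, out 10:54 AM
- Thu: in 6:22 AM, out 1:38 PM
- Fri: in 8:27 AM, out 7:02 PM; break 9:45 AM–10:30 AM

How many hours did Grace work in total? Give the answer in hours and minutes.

22 h 55 min

Wed: 5:05 AM–10:54 AM = 5 h 49 min
Thu: 6:22 AM–1:38 PM = 7 h 16 min
Fri: 8:27 AM–7:02 PM = 10 h 35 min; less 45 min break → 9 h 50 min
Total: 5 h 49 min + 7 h 16 min + 9 h 50 min = 22 h 55 min.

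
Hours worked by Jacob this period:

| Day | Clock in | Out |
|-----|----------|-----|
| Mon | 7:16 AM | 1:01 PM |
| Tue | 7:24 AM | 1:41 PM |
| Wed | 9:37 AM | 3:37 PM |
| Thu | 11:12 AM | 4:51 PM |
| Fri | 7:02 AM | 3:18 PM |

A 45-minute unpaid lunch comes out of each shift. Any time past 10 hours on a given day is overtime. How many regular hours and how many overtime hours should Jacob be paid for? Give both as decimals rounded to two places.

Regular 28.20 hours, overtime 0.00 hours

Mon: 7:16 AM–1:01 PM = 5 h 45 min; less 45 min break → 5 h 0 min
Tue: 7:24 AM–1:41 PM = 6 h 17 min; less 45 min break → 5 h 32 min
Wed: 9:37 AM–3:37 PM = 6 h 0 min; less 45 min break → 5 h 15 min
Thu: 11:12 AM–4:51 PM = 5 h 39 min; less 45 min break → 4 h 54 min
Fri: 7:02 AM–3:18 PM = 8 h 16 min; less 45 min break → 7 h 31 min
Mon reg 5 h 0 min / OT 0 h 0 min; Tue reg 5 h 32 min / OT 0 h 0 min; Wed reg 5 h 15 min / OT 0 h 0 min; Thu reg 4 h 54 min / OT 0 h 0 min; Fri reg 7 h 31 min / OT 0 h 0 min.
Totals: regular 28 h 12 min, overtime 0 h 0 min.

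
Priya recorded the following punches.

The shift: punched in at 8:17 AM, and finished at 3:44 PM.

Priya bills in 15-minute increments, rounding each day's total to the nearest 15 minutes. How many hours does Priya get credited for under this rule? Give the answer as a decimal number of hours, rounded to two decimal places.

7.50 hours

The shift: 8:17 AM–3:44 PM = 7 h 27 min → rounds to 7 h 30 min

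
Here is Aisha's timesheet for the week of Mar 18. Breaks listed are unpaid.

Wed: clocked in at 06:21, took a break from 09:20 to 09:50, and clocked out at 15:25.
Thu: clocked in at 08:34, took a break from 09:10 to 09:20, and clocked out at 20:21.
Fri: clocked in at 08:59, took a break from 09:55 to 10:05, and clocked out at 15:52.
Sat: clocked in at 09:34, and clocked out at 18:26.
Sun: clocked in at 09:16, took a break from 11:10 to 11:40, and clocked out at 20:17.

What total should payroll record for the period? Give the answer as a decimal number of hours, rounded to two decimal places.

Wed: 06:21–15:25 = 9 h 4 min; less 30 min break → 8 h 34 min
Thu: 08:34–20:21 = 11 h 47 min; less 10 min break → 11 h 37 min
Fri: 08:59–15:52 = 6 h 53 min; less 10 min break → 6 h 43 min
Sat: 09:34–18:26 = 8 h 52 min
Sun: 09:16–20:17 = 11 h 1 min; less 30 min break → 10 h 31 min
Total: 8 h 34 min + 11 h 37 min + 6 h 43 min + 8 h 52 min + 10 h 31 min = 46 h 17 min.

46.28 hours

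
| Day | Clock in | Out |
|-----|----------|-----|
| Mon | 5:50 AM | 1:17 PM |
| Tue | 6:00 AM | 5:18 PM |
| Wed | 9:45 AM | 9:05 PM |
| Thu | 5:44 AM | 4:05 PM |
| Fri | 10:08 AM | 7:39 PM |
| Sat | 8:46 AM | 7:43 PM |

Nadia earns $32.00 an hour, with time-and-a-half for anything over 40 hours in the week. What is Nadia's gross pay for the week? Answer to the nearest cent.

$2283.20

Mon: 5:50 AM–1:17 PM = 7 h 27 min
Tue: 6:00 AM–5:18 PM = 11 h 18 min
Wed: 9:45 AM–9:05 PM = 11 h 20 min
Thu: 5:44 AM–4:05 PM = 10 h 21 min
Fri: 10:08 AM–7:39 PM = 9 h 31 min
Sat: 8:46 AM–7:43 PM = 10 h 57 min
Total worked: 60 h 54 min = 3654 min.
Regular 40 h 0 min = 2400 min at $32.00/h; overtime 20 h 54 min = 1254 min at $48.00/h.
Pay = (2400 × $32.00 + 1254 × $48.00) ÷ 60 = $2283.20.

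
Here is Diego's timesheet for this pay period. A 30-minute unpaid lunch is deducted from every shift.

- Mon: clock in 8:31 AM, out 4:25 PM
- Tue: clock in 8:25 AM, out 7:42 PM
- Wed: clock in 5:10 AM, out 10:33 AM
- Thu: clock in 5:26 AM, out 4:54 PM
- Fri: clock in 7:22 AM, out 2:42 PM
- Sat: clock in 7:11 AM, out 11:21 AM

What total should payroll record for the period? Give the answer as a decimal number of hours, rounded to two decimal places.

Mon: 8:31 AM–4:25 PM = 7 h 54 min; less 30 min break → 7 h 24 min
Tue: 8:25 AM–7:42 PM = 11 h 17 min; less 30 min break → 10 h 47 min
Wed: 5:10 AM–10:33 AM = 5 h 23 min; less 30 min break → 4 h 53 min
Thu: 5:26 AM–4:54 PM = 11 h 28 min; less 30 min break → 10 h 58 min
Fri: 7:22 AM–2:42 PM = 7 h 20 min; less 30 min break → 6 h 50 min
Sat: 7:11 AM–11:21 AM = 4 h 10 min; less 30 min break → 3 h 40 min
Total: 7 h 24 min + 10 h 47 min + 4 h 53 min + 10 h 58 min + 6 h 50 min + 3 h 40 min = 44 h 32 min.

44.53 hours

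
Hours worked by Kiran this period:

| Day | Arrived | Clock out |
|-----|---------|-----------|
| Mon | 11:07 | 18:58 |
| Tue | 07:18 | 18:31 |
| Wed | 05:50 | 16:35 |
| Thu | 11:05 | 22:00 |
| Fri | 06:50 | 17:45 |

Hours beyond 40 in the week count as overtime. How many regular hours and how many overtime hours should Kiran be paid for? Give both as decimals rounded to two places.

Regular 40.00 hours, overtime 11.65 hours

Mon: 11:07–18:58 = 7 h 51 min
Tue: 07:18–18:31 = 11 h 13 min
Wed: 05:50–16:35 = 10 h 45 min
Thu: 11:05–22:00 = 10 h 55 min
Fri: 06:50–17:45 = 10 h 55 min
Total worked: 51 h 39 min = 51.65 h.
Threshold 40 h → overtime 11 h 39 min, regular 40 h 0 min.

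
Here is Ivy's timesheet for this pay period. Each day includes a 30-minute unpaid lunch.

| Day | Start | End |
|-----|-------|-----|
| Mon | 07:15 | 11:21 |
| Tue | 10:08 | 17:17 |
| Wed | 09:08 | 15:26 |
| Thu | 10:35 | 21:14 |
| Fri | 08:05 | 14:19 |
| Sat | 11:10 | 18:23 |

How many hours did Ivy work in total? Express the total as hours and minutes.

Mon: 07:15–11:21 = 4 h 6 min; less 30 min break → 3 h 36 min
Tue: 10:08–17:17 = 7 h 9 min; less 30 min break → 6 h 39 min
Wed: 09:08–15:26 = 6 h 18 min; less 30 min break → 5 h 48 min
Thu: 10:35–21:14 = 10 h 39 min; less 30 min break → 10 h 9 min
Fri: 08:05–14:19 = 6 h 14 min; less 30 min break → 5 h 44 min
Sat: 11:10–18:23 = 7 h 13 min; less 30 min break → 6 h 43 min
Total: 3 h 36 min + 6 h 39 min + 5 h 48 min + 10 h 9 min + 5 h 44 min + 6 h 43 min = 38 h 39 min.

38 h 39 min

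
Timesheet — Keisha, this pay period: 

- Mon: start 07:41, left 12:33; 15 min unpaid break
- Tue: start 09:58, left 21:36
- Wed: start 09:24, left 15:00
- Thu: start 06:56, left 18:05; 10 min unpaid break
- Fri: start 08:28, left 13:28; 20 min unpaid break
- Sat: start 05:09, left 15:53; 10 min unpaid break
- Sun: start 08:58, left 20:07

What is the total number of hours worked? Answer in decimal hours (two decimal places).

Mon: 07:41–12:33 = 4 h 52 min; less 15 min break → 4 h 37 min
Tue: 09:58–21:36 = 11 h 38 min
Wed: 09:24–15:00 = 5 h 36 min
Thu: 06:56–18:05 = 11 h 9 min; less 10 min break → 10 h 59 min
Fri: 08:28–13:28 = 5 h 0 min; less 20 min break → 4 h 40 min
Sat: 05:09–15:53 = 10 h 44 min; less 10 min break → 10 h 34 min
Sun: 08:58–20:07 = 11 h 9 min
Total: 4 h 37 min + 11 h 38 min + 5 h 36 min + 10 h 59 min + 4 h 40 min + 10 h 34 min + 11 h 9 min = 59 h 13 min.

59.22 hours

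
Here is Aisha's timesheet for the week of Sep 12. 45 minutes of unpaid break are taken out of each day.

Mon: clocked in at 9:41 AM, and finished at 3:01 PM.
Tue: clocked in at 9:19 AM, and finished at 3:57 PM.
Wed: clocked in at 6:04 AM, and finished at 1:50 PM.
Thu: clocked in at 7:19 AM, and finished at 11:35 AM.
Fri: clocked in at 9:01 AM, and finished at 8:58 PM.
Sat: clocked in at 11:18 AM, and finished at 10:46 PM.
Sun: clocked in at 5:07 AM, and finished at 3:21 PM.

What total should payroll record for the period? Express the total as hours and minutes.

Mon: 9:41 AM–3:01 PM = 5 h 20 min; less 45 min break → 4 h 35 min
Tue: 9:19 AM–3:57 PM = 6 h 38 min; less 45 min break → 5 h 53 min
Wed: 6:04 AM–1:50 PM = 7 h 46 min; less 45 min break → 7 h 1 min
Thu: 7:19 AM–11:35 AM = 4 h 16 min; less 45 min break → 3 h 31 min
Fri: 9:01 AM–8:58 PM = 11 h 57 min; less 45 min break → 11 h 12 min
Sat: 11:18 AM–10:46 PM = 11 h 28 min; less 45 min break → 10 h 43 min
Sun: 5:07 AM–3:21 PM = 10 h 14 min; less 45 min break → 9 h 29 min
Total: 4 h 35 min + 5 h 53 min + 7 h 1 min + 3 h 31 min + 11 h 12 min + 10 h 43 min + 9 h 29 min = 52 h 24 min.

52 h 24 min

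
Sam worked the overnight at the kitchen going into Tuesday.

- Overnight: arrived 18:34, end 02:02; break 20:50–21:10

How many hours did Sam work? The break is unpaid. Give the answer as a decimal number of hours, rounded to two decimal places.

Overnight: 18:34 → midnight = 5 h 26 min; midnight → 02:02 = 2 h 2 min; span 7 h 28 min; less 20 min break → 7 h 8 min

7.13 hours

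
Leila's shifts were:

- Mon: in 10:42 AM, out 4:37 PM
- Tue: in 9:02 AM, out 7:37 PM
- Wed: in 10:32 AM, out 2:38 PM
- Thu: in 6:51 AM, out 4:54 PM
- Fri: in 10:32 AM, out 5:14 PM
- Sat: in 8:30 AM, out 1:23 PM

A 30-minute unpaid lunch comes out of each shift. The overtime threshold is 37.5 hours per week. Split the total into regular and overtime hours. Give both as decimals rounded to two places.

Regular 37.50 hours, overtime 1.73 hours

Mon: 10:42 AM–4:37 PM = 5 h 55 min; less 30 min break → 5 h 25 min
Tue: 9:02 AM–7:37 PM = 10 h 35 min; less 30 min break → 10 h 5 min
Wed: 10:32 AM–2:38 PM = 4 h 6 min; less 30 min break → 3 h 36 min
Thu: 6:51 AM–4:54 PM = 10 h 3 min; less 30 min break → 9 h 33 min
Fri: 10:32 AM–5:14 PM = 6 h 42 min; less 30 min break → 6 h 12 min
Sat: 8:30 AM–1:23 PM = 4 h 53 min; less 30 min break → 4 h 23 min
Total worked: 39 h 14 min = 39.23 h.
Threshold 37.5 h → overtime 1 h 44 min, regular 37 h 30 min.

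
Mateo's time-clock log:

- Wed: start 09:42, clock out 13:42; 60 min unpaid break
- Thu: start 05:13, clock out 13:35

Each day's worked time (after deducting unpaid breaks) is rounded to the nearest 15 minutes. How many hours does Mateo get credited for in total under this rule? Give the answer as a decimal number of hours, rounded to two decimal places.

Wed: 09:42–13:42 = 4 h 0 min − 60 min = 3 h 0 min → rounds to 3 h 0 min
Thu: 05:13–13:35 = 8 h 22 min → rounds to 8 h 15 min
Total credited: 11 h 15 min.

11.25 hours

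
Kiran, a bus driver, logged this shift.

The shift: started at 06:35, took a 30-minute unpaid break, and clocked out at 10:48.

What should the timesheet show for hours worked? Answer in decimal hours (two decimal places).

The shift: 06:35–10:48 = 4 h 13 min; less 30 min break → 3 h 43 min

3.72 hours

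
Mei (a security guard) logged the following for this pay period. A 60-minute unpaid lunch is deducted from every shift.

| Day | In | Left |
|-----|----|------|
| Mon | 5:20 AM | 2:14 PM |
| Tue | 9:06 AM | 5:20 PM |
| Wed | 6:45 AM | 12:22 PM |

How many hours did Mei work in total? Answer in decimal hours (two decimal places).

19.75 hours

Mon: 5:20 AM–2:14 PM = 8 h 54 min; less 60 min break → 7 h 54 min
Tue: 9:06 AM–5:20 PM = 8 h 14 min; less 60 min break → 7 h 14 min
Wed: 6:45 AM–12:22 PM = 5 h 37 min; less 60 min break → 4 h 37 min
Total: 7 h 54 min + 7 h 14 min + 4 h 37 min = 19 h 45 min.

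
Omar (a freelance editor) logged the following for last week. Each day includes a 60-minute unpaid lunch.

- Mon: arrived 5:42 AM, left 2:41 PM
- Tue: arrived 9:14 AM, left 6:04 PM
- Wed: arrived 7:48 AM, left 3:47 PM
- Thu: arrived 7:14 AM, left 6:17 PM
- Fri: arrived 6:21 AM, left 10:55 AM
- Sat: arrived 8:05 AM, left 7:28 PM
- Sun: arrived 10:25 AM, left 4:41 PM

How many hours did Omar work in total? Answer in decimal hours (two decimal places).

Mon: 5:42 AM–2:41 PM = 8 h 59 min; less 60 min break → 7 h 59 min
Tue: 9:14 AM–6:04 PM = 8 h 50 min; less 60 min break → 7 h 50 min
Wed: 7:48 AM–3:47 PM = 7 h 59 min; less 60 min break → 6 h 59 min
Thu: 7:14 AM–6:17 PM = 11 h 3 min; less 60 min break → 10 h 3 min
Fri: 6:21 AM–10:55 AM = 4 h 34 min; less 60 min break → 3 h 34 min
Sat: 8:05 AM–7:28 PM = 11 h 23 min; less 60 min break → 10 h 23 min
Sun: 10:25 AM–4:41 PM = 6 h 16 min; less 60 min break → 5 h 16 min
Total: 7 h 59 min + 7 h 50 min + 6 h 59 min + 10 h 3 min + 3 h 34 min + 10 h 23 min + 5 h 16 min = 52 h 4 min.

52.07 hours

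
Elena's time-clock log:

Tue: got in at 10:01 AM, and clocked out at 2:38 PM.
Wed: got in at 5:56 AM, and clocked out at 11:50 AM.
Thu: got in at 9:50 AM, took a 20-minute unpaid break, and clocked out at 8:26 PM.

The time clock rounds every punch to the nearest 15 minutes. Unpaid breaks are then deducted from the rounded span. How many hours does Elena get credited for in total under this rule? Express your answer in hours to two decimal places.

Tue: in 10:01 AM→10:00 AM, out 2:38 PM→2:45 PM; 4 h 45 min
Wed: in 5:56 AM→6:00 AM, out 11:50 AM→11:45 AM; 5 h 45 min
Thu: in 9:50 AM→9:45 AM, out 8:26 PM→8:30 PM; 10 h 45 min − 20 min = 10 h 25 min
Total credited: 20 h 55 min.

20.92 hours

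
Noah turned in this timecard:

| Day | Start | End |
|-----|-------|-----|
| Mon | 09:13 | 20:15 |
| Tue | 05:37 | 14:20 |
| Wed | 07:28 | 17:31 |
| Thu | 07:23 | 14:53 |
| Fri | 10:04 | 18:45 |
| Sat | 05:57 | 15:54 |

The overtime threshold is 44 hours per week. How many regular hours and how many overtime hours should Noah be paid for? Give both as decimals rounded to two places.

Mon: 09:13–20:15 = 11 h 2 min
Tue: 05:37–14:20 = 8 h 43 min
Wed: 07:28–17:31 = 10 h 3 min
Thu: 07:23–14:53 = 7 h 30 min
Fri: 10:04–18:45 = 8 h 41 min
Sat: 05:57–15:54 = 9 h 57 min
Total worked: 55 h 56 min = 55.93 h.
Threshold 44 h → overtime 11 h 56 min, regular 44 h 0 min.

Regular 44.00 hours, overtime 11.93 hours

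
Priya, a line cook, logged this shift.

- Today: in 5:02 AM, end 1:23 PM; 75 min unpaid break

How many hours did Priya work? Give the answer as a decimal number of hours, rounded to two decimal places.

7.10 hours

Today: 5:02 AM–1:23 PM = 8 h 21 min; less 75 min break → 7 h 6 min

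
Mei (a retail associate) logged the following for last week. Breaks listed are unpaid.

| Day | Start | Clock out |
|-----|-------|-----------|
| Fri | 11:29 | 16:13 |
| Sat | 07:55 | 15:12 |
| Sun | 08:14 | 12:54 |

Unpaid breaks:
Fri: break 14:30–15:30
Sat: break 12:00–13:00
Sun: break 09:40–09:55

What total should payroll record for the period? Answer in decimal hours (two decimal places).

14.43 hours

Fri: 11:29–16:13 = 4 h 44 min; less 60 min break → 3 h 44 min
Sat: 07:55–15:12 = 7 h 17 min; less 60 min break → 6 h 17 min
Sun: 08:14–12:54 = 4 h 40 min; less 15 min break → 4 h 25 min
Total: 3 h 44 min + 6 h 17 min + 4 h 25 min = 14 h 26 min.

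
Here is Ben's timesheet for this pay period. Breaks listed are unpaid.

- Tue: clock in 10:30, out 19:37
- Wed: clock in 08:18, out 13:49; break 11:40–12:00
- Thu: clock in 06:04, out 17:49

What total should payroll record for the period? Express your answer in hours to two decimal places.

26.05 hours

Tue: 10:30–19:37 = 9 h 7 min
Wed: 08:18–13:49 = 5 h 31 min; less 20 min break → 5 h 11 min
Thu: 06:04–17:49 = 11 h 45 min
Total: 9 h 7 min + 5 h 11 min + 11 h 45 min = 26 h 3 min.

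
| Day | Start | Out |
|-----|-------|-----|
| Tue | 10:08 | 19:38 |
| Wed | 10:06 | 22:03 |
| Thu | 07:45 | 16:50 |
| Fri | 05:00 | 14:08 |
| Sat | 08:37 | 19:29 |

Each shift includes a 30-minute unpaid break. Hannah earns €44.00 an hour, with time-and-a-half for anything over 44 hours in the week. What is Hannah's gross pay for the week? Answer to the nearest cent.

Tue: 10:08–19:38 = 9 h 30 min; less 30 min break → 9 h 0 min
Wed: 10:06–22:03 = 11 h 57 min; less 30 min break → 11 h 27 min
Thu: 07:45–16:50 = 9 h 5 min; less 30 min break → 8 h 35 min
Fri: 05:00–14:08 = 9 h 8 min; less 30 min break → 8 h 38 min
Sat: 08:37–19:29 = 10 h 52 min; less 30 min break → 10 h 22 min
Total worked: 48 h 2 min = 2882 min.
Regular 44 h 0 min = 2640 min at €44.00/h; overtime 4 h 2 min = 242 min at €66.00/h.
Pay = (2640 × €44.00 + 242 × €66.00) ÷ 60 = €2202.20.

€2202.20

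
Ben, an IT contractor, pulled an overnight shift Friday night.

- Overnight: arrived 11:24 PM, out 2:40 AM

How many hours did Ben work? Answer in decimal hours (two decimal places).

Overnight: 11:24 PM → midnight = 0 h 36 min; midnight → 2:40 AM = 2 h 40 min; span 3 h 16 min

3.27 hours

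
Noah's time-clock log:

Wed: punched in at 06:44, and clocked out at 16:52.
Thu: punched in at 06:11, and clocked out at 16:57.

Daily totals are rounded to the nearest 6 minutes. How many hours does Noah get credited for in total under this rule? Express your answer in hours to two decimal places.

Wed: 06:44–16:52 = 10 h 8 min → rounds to 10 h 6 min
Thu: 06:11–16:57 = 10 h 46 min → rounds to 10 h 48 min
Total credited: 20 h 54 min.

20.90 hours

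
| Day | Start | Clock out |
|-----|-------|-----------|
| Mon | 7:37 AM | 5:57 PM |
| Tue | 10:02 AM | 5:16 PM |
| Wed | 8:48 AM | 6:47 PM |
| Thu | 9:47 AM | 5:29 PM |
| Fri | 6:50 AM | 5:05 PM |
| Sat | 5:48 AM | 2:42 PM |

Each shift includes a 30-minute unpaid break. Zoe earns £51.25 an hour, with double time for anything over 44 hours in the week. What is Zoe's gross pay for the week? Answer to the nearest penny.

£3013.50

Mon: 7:37 AM–5:57 PM = 10 h 20 min; less 30 min break → 9 h 50 min
Tue: 10:02 AM–5:16 PM = 7 h 14 min; less 30 min break → 6 h 44 min
Wed: 8:48 AM–6:47 PM = 9 h 59 min; less 30 min break → 9 h 29 min
Thu: 9:47 AM–5:29 PM = 7 h 42 min; less 30 min break → 7 h 12 min
Fri: 6:50 AM–5:05 PM = 10 h 15 min; less 30 min break → 9 h 45 min
Sat: 5:48 AM–2:42 PM = 8 h 54 min; less 30 min break → 8 h 24 min
Total worked: 51 h 24 min = 3084 min.
Regular 44 h 0 min = 2640 min at £51.25/h; overtime 7 h 24 min = 444 min at £102.50/h.
Pay = (2640 × £51.25 + 444 × £102.50) ÷ 60 = £3013.50.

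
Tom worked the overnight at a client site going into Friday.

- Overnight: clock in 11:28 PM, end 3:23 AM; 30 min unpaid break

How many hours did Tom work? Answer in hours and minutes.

Overnight: 11:28 PM → midnight = 0 h 32 min; midnight → 3:23 AM = 3 h 23 min; span 3 h 55 min; less 30 min break → 3 h 25 min

3 h 25 min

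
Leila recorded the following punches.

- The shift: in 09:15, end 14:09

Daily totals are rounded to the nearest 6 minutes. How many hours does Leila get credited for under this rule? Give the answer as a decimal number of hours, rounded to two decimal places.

The shift: 09:15–14:09 = 4 h 54 min → rounds to 4 h 54 min

4.90 hours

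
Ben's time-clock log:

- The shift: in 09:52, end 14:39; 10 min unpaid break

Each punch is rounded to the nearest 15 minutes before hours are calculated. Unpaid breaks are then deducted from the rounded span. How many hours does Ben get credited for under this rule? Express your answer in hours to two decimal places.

The shift: in 09:52→09:45, out 14:39→14:45; 5 h 0 min − 10 min = 4 h 50 min

4.83 hours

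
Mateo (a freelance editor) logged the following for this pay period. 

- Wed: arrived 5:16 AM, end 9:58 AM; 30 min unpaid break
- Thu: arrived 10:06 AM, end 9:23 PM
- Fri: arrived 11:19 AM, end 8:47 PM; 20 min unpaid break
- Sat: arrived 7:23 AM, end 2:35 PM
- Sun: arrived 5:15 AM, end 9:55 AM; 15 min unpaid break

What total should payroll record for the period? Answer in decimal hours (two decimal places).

Wed: 5:16 AM–9:58 AM = 4 h 42 min; less 30 min break → 4 h 12 min
Thu: 10:06 AM–9:23 PM = 11 h 17 min
Fri: 11:19 AM–8:47 PM = 9 h 28 min; less 20 min break → 9 h 8 min
Sat: 7:23 AM–2:35 PM = 7 h 12 min
Sun: 5:15 AM–9:55 AM = 4 h 40 min; less 15 min break → 4 h 25 min
Total: 4 h 12 min + 11 h 17 min + 9 h 8 min + 7 h 12 min + 4 h 25 min = 36 h 14 min.

36.23 hours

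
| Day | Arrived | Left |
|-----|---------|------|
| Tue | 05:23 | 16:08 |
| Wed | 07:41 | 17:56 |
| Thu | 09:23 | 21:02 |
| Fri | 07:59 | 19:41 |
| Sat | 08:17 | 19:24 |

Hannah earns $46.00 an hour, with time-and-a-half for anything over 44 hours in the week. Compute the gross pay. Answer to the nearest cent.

Tue: 05:23–16:08 = 10 h 45 min
Wed: 07:41–17:56 = 10 h 15 min
Thu: 09:23–21:02 = 11 h 39 min
Fri: 07:59–19:41 = 11 h 42 min
Sat: 08:17–19:24 = 11 h 7 min
Total worked: 55 h 28 min = 3328 min.
Regular 44 h 0 min = 2640 min at $46.00/h; overtime 11 h 28 min = 688 min at $69.00/h.
Pay = (2640 × $46.00 + 688 × $69.00) ÷ 60 = $2815.20.

$2815.20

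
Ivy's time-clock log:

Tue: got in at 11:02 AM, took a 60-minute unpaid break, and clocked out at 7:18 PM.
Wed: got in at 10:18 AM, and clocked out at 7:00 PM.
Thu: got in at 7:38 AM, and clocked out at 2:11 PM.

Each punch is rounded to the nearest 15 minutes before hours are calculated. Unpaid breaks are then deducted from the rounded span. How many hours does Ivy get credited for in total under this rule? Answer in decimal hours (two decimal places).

Tue: in 11:02 AM→11:00 AM, out 7:18 PM→7:15 PM; 8 h 15 min − 60 min = 7 h 15 min
Wed: in 10:18 AM→10:15 AM, out 7:00 PM→7:00 PM; 8 h 45 min
Thu: in 7:38 AM→7:45 AM, out 2:11 PM→2:15 PM; 6 h 30 min
Total credited: 22 h 30 min.

22.50 hours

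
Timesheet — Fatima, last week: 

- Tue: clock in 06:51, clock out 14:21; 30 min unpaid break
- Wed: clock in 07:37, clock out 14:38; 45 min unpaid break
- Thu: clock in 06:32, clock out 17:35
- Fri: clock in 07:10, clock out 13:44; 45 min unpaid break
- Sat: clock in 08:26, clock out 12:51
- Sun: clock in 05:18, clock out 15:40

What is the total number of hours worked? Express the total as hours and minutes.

44 h 55 min

Tue: 06:51–14:21 = 7 h 30 min; less 30 min break → 7 h 0 min
Wed: 07:37–14:38 = 7 h 1 min; less 45 min break → 6 h 16 min
Thu: 06:32–17:35 = 11 h 3 min
Fri: 07:10–13:44 = 6 h 34 min; less 45 min break → 5 h 49 min
Sat: 08:26–12:51 = 4 h 25 min
Sun: 05:18–15:40 = 10 h 22 min
Total: 7 h 0 min + 6 h 16 min + 11 h 3 min + 5 h 49 min + 4 h 25 min + 10 h 22 min = 44 h 55 min.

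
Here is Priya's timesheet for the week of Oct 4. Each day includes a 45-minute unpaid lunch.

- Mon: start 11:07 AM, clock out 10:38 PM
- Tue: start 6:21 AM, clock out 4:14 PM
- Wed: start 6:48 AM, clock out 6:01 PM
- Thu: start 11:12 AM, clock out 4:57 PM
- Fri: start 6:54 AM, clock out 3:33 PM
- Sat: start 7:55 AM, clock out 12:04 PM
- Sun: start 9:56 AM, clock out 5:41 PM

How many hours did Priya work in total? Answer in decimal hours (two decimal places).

Mon: 11:07 AM–10:38 PM = 11 h 31 min; less 45 min break → 10 h 46 min
Tue: 6:21 AM–4:14 PM = 9 h 53 min; less 45 min break → 9 h 8 min
Wed: 6:48 AM–6:01 PM = 11 h 13 min; less 45 min break → 10 h 28 min
Thu: 11:12 AM–4:57 PM = 5 h 45 min; less 45 min break → 5 h 0 min
Fri: 6:54 AM–3:33 PM = 8 h 39 min; less 45 min break → 7 h 54 min
Sat: 7:55 AM–12:04 PM = 4 h 9 min; less 45 min break → 3 h 24 min
Sun: 9:56 AM–5:41 PM = 7 h 45 min; less 45 min break → 7 h 0 min
Total: 10 h 46 min + 9 h 8 min + 10 h 28 min + 5 h 0 min + 7 h 54 min + 3 h 24 min + 7 h 0 min = 53 h 40 min.

53.67 hours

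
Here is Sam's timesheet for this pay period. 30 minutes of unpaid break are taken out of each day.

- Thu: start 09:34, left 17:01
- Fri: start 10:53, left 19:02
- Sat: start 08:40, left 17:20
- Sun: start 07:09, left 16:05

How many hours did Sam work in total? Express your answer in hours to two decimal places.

Thu: 09:34–17:01 = 7 h 27 min; less 30 min break → 6 h 57 min
Fri: 10:53–19:02 = 8 h 9 min; less 30 min break → 7 h 39 min
Sat: 08:40–17:20 = 8 h 40 min; less 30 min break → 8 h 10 min
Sun: 07:09–16:05 = 8 h 56 min; less 30 min break → 8 h 26 min
Total: 6 h 57 min + 7 h 39 min + 8 h 10 min + 8 h 26 min = 31 h 12 min.

31.20 hours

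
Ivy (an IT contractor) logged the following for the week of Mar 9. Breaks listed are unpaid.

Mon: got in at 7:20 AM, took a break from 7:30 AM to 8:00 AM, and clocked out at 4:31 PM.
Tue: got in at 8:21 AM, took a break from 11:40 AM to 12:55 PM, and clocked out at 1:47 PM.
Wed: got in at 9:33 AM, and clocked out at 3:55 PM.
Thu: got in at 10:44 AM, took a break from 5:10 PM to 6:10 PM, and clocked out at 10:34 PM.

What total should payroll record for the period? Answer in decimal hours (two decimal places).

Mon: 7:20 AM–4:31 PM = 9 h 11 min; less 30 min break → 8 h 41 min
Tue: 8:21 AM–1:47 PM = 5 h 26 min; less 75 min break → 4 h 11 min
Wed: 9:33 AM–3:55 PM = 6 h 22 min
Thu: 10:44 AM–10:34 PM = 11 h 50 min; less 60 min break → 10 h 50 min
Total: 8 h 41 min + 4 h 11 min + 6 h 22 min + 10 h 50 min = 30 h 4 min.

30.07 hours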